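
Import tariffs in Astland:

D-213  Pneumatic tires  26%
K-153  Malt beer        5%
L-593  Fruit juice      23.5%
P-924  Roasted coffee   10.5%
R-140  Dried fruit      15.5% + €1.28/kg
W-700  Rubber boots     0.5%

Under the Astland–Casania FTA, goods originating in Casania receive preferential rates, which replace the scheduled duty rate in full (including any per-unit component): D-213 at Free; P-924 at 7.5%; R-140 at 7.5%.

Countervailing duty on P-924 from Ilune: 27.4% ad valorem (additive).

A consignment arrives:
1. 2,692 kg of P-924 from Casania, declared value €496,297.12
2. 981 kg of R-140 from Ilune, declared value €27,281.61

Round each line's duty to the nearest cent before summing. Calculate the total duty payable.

Line 1 (P-924, Casania, 2,692 kg, €496,297.12):
Base rate for P-924 is 10.5%.
Origin Casania qualifies under the Astland–Casania agreement and P-924 is covered: preferential rate 7.5% applies instead.
The additional-duty order on P-924 targets Ilune, not Casania; it does not apply.
Duty = €496,297.12 × 7.5% = €37,222.28.
Line 2 (R-140, Ilune, 981 kg, €27,281.61):
Base rate for R-140 is 15.5% + €1.28/kg.
R-140 has an FTA preferential rate, but origin Ilune is not Casania; base rate stands.
Duty = €27,281.61 × 15.5% + 981 × €1.28 = €5,484.33.
Total = €37,222.28 + €5,484.33 = €42,706.61.

€42,706.61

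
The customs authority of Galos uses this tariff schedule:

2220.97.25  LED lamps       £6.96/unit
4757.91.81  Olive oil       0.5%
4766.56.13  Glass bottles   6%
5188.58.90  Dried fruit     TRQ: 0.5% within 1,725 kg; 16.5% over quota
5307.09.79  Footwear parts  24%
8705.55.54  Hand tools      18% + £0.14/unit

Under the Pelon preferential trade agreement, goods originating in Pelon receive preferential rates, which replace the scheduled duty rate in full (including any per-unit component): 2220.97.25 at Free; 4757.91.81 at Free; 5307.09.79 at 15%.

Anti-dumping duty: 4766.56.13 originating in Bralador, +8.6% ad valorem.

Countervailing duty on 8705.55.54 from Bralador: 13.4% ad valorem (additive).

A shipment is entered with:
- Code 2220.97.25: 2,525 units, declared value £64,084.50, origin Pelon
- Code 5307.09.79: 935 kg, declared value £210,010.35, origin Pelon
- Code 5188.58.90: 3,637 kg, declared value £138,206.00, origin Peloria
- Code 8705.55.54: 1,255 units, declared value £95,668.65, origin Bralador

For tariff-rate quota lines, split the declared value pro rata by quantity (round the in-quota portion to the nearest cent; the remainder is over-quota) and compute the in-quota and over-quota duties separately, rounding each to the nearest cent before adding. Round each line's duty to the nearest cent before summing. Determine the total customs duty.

Line 1 (2220.97.25, Pelon, 2,525 units, £64,084.50):
Base rate for 2220.97.25 is £6.96/unit.
Origin Pelon qualifies under the Galos–Pelon agreement and 2220.97.25 is covered: preferential rate Free applies instead.
Duty = £64,084.50 × 0% = £0.00.
Line 2 (5307.09.79, Pelon, 935 kg, £210,010.35):
Base rate for 5307.09.79 is 24%.
Origin Pelon qualifies under the Galos–Pelon agreement and 5307.09.79 is covered: preferential rate 15% applies instead.
Duty = £210,010.35 × 15% = £31,501.55.
Line 3 (5188.58.90, Peloria, 3,637 kg, £138,206.00):
Code 5188.58.90 is under a tariff-rate quota (threshold 1,725 kg). In-quota: 1,725 kg at 0.5%; over-quota: 1,912 kg at 16.5%.
Pro-rata value split: in-quota = £138,206.00 × 1,725/3,637 = £65,550.00; over-quota = £138,206.00 − £65,550.00 = £72,656.00.
In-quota duty = £65,550.00 × 0.5% = £327.75. Over-quota duty = £72,656.00 × 16.5% = £11,988.24.
Line duty = £327.75 + £11,988.24 = £12,315.99.
Line 4 (8705.55.54, Bralador, 1,255 units, £95,668.65):
Base rate for 8705.55.54 is 18% + £0.14/unit.
Additional duty on 8705.55.54 from Bralador: +13.4%. Applied ad valorem rate: 18% + 13.4% = 31.4%.
Duty = £95,668.65 × 31.4% + 1,255 × £0.14 = £30,215.66.
Total = £0.00 + £31,501.55 + £12,315.99 + £30,215.66 = £74,033.20.

£74,033.20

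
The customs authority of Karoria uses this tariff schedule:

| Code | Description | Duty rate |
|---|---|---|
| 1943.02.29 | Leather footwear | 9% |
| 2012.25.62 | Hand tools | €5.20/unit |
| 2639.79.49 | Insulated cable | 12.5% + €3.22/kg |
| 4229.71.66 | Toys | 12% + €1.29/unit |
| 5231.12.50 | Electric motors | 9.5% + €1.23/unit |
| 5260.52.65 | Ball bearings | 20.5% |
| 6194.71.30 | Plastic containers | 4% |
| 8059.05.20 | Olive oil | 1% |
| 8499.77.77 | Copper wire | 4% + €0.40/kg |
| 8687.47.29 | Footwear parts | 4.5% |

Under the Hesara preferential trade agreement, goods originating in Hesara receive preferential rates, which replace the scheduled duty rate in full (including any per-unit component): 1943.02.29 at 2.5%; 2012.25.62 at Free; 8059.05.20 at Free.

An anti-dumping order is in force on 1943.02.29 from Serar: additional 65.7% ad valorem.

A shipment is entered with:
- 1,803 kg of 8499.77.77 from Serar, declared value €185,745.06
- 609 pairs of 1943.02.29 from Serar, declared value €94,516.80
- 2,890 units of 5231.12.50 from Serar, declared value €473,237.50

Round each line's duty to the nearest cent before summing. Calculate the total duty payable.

€127,267.31

Line 1 (8499.77.77, Serar, 1,803 kg, €185,745.06):
Base rate for 8499.77.77 is 4% + €0.40/kg.
Duty = €185,745.06 × 4% + 1,803 × €0.40 = €8,151.00.
Line 2 (1943.02.29, Serar, 609 pairs, €94,516.80):
Base rate for 1943.02.29 is 9%.
1943.02.29 has an FTA preferential rate, but origin Serar is not Hesara; base rate stands.
Additional duty on 1943.02.29 from Serar: +65.7%. Applied ad valorem rate: 9% + 65.7% = 74.7%.
Duty = €94,516.80 × 74.7% = €70,604.05.
Line 3 (5231.12.50, Serar, 2,890 units, €473,237.50):
Base rate for 5231.12.50 is 9.5% + €1.23/unit.
Duty = €473,237.50 × 9.5% + 2,890 × €1.23 = €48,512.26.
Total = €8,151.00 + €70,604.05 + €48,512.26 = €127,267.31.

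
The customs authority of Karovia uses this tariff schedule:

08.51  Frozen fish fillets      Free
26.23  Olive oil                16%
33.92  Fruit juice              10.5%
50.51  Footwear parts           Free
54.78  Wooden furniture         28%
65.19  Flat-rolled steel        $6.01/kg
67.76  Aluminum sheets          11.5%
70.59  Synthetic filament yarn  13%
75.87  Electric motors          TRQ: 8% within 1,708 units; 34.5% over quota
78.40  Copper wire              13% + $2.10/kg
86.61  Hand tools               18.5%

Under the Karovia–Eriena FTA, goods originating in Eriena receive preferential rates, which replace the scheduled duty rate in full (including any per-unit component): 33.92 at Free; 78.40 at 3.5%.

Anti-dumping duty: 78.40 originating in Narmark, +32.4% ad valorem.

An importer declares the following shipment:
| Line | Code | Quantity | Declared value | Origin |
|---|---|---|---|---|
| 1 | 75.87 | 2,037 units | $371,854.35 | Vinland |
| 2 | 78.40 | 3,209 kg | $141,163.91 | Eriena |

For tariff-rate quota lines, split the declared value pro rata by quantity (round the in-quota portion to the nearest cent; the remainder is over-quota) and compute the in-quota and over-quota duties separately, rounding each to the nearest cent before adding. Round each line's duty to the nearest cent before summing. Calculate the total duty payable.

$50,604.71

Line 1 (75.87, Vinland, 2,037 units, $371,854.35):
Code 75.87 is under a tariff-rate quota (threshold 1,708 units). In-quota: 1,708 units at 8%; over-quota: 329 units at 34.5%.
Pro-rata value split: in-quota = $371,854.35 × 1,708/2,037 = $311,795.40; over-quota = $371,854.35 − $311,795.40 = $60,058.95.
In-quota duty = $311,795.40 × 8% = $24,943.63. Over-quota duty = $60,058.95 × 34.5% = $20,720.34.
Line duty = $24,943.63 + $20,720.34 = $45,663.97.
Line 2 (78.40, Eriena, 3,209 kg, $141,163.91):
Base rate for 78.40 is 13% + $2.10/kg.
Origin Eriena qualifies under the Karovia–Eriena agreement and 78.40 is covered: preferential rate 3.5% applies instead.
The additional-duty order on 78.40 targets Narmark, not Eriena; it does not apply.
Duty = $141,163.91 × 3.5% = $4,940.74.
Total = $45,663.97 + $4,940.74 = $50,604.71.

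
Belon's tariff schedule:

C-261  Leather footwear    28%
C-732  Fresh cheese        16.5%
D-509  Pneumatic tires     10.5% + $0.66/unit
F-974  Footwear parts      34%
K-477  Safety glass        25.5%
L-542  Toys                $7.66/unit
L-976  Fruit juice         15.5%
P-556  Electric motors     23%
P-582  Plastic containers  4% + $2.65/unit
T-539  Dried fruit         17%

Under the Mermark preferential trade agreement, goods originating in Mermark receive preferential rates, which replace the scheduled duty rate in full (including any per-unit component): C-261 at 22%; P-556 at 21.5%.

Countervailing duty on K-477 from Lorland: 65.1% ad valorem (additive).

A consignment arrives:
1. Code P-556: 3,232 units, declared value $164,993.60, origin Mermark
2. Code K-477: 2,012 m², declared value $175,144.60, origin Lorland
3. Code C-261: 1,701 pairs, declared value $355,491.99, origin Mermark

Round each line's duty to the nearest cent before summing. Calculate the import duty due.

$272,362.87

Line 1 (P-556, Mermark, 3,232 units, $164,993.60):
Base rate for P-556 is 23%.
Origin Mermark qualifies under the Belon–Mermark agreement and P-556 is covered: preferential rate 21.5% applies instead.
Duty = $164,993.60 × 21.5% = $35,473.62.
Line 2 (K-477, Lorland, 2,012 m², $175,144.60):
Base rate for K-477 is 25.5%.
Additional duty on K-477 from Lorland: +65.1%. Applied ad valorem rate: 25.5% + 65.1% = 90.6%.
Duty = $175,144.60 × 90.6% = $158,681.01.
Line 3 (C-261, Mermark, 1,701 pairs, $355,491.99):
Base rate for C-261 is 28%.
Origin Mermark qualifies under the Belon–Mermark agreement and C-261 is covered: preferential rate 22% applies instead.
Duty = $355,491.99 × 22% = $78,208.24.
Total = $35,473.62 + $158,681.01 + $78,208.24 = $272,362.87.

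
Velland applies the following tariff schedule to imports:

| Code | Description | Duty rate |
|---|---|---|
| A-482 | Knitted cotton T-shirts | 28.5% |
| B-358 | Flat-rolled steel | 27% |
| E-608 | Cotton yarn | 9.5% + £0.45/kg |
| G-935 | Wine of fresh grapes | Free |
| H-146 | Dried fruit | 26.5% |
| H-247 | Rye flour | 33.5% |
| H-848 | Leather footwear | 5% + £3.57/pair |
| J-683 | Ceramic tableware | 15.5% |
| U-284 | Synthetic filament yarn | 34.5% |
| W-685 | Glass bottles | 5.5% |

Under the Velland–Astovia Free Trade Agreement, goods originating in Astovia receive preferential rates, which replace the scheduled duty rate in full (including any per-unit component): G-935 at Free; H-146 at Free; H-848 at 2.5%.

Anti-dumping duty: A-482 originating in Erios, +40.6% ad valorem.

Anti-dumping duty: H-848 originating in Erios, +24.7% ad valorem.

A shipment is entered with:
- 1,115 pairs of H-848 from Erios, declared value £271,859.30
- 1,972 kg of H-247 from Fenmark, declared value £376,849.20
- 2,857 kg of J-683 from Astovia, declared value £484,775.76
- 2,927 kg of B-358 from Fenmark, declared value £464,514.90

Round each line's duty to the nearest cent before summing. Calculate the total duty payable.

Line 1 (H-848, Erios, 1,115 pairs, £271,859.30):
Base rate for H-848 is 5% + £3.57/pair.
H-848 has an FTA preferential rate, but origin Erios is not Astovia; base rate stands.
Additional duty on H-848 from Erios: +24.7%. Applied ad valorem rate: 5% + 24.7% = 29.7%.
Duty = £271,859.30 × 29.7% + 1,115 × £3.57 = £84,722.76.
Line 2 (H-247, Fenmark, 1,972 kg, £376,849.20):
Base rate for H-247 is 33.5%.
Duty = £376,849.20 × 33.5% = £126,244.48.
Line 3 (J-683, Astovia, 2,857 kg, £484,775.76):
Base rate for J-683 is 15.5%.
Origin Astovia is the FTA partner but J-683 is not on the preference list; base rate stands.
Duty = £484,775.76 × 15.5% = £75,140.24.
Line 4 (B-358, Fenmark, 2,927 kg, £464,514.90):
Base rate for B-358 is 27%.
Duty = £464,514.90 × 27% = £125,419.02.
Total = £84,722.76 + £126,244.48 + £75,140.24 + £125,419.02 = £411,526.50.

£411,526.50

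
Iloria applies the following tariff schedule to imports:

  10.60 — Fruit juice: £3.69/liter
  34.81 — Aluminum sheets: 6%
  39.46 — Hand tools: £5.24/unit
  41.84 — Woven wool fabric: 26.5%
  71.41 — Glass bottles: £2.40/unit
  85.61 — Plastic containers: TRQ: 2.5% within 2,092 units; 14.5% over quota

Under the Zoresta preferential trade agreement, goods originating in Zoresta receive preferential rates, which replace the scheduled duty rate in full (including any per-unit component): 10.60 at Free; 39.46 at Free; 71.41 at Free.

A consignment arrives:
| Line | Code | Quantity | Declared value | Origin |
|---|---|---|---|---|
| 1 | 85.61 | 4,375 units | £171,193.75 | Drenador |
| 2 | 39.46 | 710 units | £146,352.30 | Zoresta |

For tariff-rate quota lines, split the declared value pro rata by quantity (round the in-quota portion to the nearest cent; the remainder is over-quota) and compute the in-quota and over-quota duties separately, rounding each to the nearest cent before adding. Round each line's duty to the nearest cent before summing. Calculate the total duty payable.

Line 1 (85.61, Drenador, 4,375 units, £171,193.75):
Code 85.61 is under a tariff-rate quota (threshold 2,092 units). In-quota: 2,092 units at 2.5%; over-quota: 2,283 units at 14.5%.
Pro-rata value split: in-quota = £171,193.75 × 2,092/4,375 = £81,859.96; over-quota = £171,193.75 − £81,859.96 = £89,333.79.
In-quota duty = £81,859.96 × 2.5% = £2,046.50. Over-quota duty = £89,333.79 × 14.5% = £12,953.40.
Line duty = £2,046.50 + £12,953.40 = £14,999.90.
Line 2 (39.46, Zoresta, 710 units, £146,352.30):
Base rate for 39.46 is £5.24/unit.
Origin Zoresta qualifies under the Iloria–Zoresta agreement and 39.46 is covered: preferential rate Free applies instead.
Duty = £146,352.30 × 0% = £0.00.
Total = £14,999.90 + £0.00 = £14,999.90.

£14,999.90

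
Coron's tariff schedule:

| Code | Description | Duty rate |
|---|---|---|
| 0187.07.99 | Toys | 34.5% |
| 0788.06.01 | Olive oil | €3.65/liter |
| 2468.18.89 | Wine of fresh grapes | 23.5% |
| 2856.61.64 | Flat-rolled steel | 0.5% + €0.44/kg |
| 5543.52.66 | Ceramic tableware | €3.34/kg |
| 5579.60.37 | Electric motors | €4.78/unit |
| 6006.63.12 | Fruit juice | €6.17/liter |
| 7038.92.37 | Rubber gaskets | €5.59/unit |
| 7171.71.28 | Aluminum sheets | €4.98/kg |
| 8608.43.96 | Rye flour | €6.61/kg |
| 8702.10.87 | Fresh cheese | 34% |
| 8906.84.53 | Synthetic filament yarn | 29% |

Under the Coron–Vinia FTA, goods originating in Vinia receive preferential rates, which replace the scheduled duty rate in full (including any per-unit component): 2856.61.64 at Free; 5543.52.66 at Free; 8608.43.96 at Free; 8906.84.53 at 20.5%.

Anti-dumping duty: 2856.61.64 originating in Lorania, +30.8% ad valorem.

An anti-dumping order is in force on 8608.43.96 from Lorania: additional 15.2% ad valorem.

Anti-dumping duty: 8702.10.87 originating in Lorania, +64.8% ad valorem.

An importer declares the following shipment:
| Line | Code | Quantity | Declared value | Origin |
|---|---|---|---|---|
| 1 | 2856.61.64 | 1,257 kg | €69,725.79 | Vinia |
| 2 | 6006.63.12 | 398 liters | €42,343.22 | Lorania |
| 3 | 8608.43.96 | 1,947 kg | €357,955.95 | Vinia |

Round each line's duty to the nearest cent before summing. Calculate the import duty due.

€2,455.66

Line 1 (2856.61.64, Vinia, 1,257 kg, €69,725.79):
Base rate for 2856.61.64 is 0.5% + €0.44/kg.
Origin Vinia qualifies under the Coron–Vinia agreement and 2856.61.64 is covered: preferential rate Free applies instead.
The additional-duty order on 2856.61.64 targets Lorania, not Vinia; it does not apply.
Duty = €69,725.79 × 0% = €0.00.
Line 2 (6006.63.12, Lorania, 398 liters, €42,343.22):
Base rate for 6006.63.12 is €6.17/liter.
Duty = 398 × €6.17 = €2,455.66.
Line 3 (8608.43.96, Vinia, 1,947 kg, €357,955.95):
Base rate for 8608.43.96 is €6.61/kg.
Origin Vinia qualifies under the Coron–Vinia agreement and 8608.43.96 is covered: preferential rate Free applies instead.
The additional-duty order on 8608.43.96 targets Lorania, not Vinia; it does not apply.
Duty = €357,955.95 × 0% = €0.00.
Total = €0.00 + €2,455.66 + €0.00 = €2,455.66.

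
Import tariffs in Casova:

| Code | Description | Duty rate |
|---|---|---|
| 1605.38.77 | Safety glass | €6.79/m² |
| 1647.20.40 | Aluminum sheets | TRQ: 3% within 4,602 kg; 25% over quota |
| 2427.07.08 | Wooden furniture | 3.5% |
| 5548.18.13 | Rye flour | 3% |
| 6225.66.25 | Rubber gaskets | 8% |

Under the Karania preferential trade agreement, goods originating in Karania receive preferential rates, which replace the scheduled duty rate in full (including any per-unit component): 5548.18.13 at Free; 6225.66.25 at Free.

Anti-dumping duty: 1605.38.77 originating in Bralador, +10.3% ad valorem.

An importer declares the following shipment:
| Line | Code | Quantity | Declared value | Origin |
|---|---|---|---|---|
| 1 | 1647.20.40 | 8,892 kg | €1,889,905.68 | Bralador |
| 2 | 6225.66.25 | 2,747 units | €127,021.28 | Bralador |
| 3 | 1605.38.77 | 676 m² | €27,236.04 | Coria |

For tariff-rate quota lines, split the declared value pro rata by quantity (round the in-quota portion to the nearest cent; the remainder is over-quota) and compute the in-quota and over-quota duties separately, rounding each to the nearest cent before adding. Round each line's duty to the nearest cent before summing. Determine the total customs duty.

€272,044.16

Line 1 (1647.20.40, Bralador, 8,892 kg, €1,889,905.68):
Code 1647.20.40 is under a tariff-rate quota (threshold 4,602 kg). In-quota: 4,602 kg at 3%; over-quota: 4,290 kg at 25%.
Pro-rata value split: in-quota = €1,889,905.68 × 4,602/8,892 = €978,109.08; over-quota = €1,889,905.68 − €978,109.08 = €911,796.60.
In-quota duty = €978,109.08 × 3% = €29,343.27. Over-quota duty = €911,796.60 × 25% = €227,949.15.
Line duty = €29,343.27 + €227,949.15 = €257,292.42.
Line 2 (6225.66.25, Bralador, 2,747 units, €127,021.28):
Base rate for 6225.66.25 is 8%.
6225.66.25 has an FTA preferential rate, but origin Bralador is not Karania; base rate stands.
Duty = €127,021.28 × 8% = €10,161.70.
Line 3 (1605.38.77, Coria, 676 m², €27,236.04):
Base rate for 1605.38.77 is €6.79/m².
The additional-duty order on 1605.38.77 targets Bralador, not Coria; it does not apply.
Duty = 676 × €6.79 = €4,590.04.
Total = €257,292.42 + €10,161.70 + €4,590.04 = €272,044.16.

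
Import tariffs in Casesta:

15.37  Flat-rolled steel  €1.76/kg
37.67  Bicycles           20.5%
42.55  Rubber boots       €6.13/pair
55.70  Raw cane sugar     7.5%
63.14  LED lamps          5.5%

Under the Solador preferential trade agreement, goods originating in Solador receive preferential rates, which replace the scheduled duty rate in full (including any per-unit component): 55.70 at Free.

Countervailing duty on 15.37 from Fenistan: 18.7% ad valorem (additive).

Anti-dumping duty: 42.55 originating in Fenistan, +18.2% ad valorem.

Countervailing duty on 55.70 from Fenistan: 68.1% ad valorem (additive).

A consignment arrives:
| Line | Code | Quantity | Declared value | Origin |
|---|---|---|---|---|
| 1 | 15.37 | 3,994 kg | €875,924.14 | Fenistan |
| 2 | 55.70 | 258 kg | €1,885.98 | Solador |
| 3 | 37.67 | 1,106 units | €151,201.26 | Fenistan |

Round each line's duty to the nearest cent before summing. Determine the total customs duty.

€201,823.51

Line 1 (15.37, Fenistan, 3,994 kg, €875,924.14):
Base rate for 15.37 is €1.76/kg.
Additional duty on 15.37 from Fenistan: +18.7% ad valorem. Applied ad valorem rate = 18.7%.
Duty = €875,924.14 × 18.7% + 3,994 × €1.76 = €170,827.25.
Line 2 (55.70, Solador, 258 kg, €1,885.98):
Base rate for 55.70 is 7.5%.
Origin Solador qualifies under the Casesta–Solador agreement and 55.70 is covered: preferential rate Free applies instead.
The additional-duty order on 55.70 targets Fenistan, not Solador; it does not apply.
Duty = €1,885.98 × 0% = €0.00.
Line 3 (37.67, Fenistan, 1,106 units, €151,201.26):
Base rate for 37.67 is 20.5%.
Duty = €151,201.26 × 20.5% = €30,996.26.
Total = €170,827.25 + €0.00 + €30,996.26 = €201,823.51.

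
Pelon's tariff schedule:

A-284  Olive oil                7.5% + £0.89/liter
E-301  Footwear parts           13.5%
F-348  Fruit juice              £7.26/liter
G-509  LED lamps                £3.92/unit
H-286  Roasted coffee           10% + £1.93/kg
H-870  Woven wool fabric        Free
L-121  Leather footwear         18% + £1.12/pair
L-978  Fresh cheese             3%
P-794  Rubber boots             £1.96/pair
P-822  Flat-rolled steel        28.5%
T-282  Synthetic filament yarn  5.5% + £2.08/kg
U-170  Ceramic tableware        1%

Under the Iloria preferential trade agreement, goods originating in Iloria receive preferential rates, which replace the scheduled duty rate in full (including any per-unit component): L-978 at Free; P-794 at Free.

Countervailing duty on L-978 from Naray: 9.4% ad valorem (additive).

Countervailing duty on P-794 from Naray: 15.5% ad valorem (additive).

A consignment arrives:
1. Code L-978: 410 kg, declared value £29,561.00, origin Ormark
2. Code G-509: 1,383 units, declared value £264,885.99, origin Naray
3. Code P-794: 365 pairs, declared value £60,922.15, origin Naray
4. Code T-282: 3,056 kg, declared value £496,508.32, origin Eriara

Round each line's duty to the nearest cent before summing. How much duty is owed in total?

£50,130.96

Line 1 (L-978, Ormark, 410 kg, £29,561.00):
Base rate for L-978 is 3%.
L-978 has an FTA preferential rate, but origin Ormark is not Iloria; base rate stands.
The additional-duty order on L-978 targets Naray, not Ormark; it does not apply.
Duty = £29,561.00 × 3% = £886.83.
Line 2 (G-509, Naray, 1,383 units, £264,885.99):
Base rate for G-509 is £3.92/unit.
Duty = 1,383 × £3.92 = £5,421.36.
Line 3 (P-794, Naray, 365 pairs, £60,922.15):
Base rate for P-794 is £1.96/pair.
P-794 has an FTA preferential rate, but origin Naray is not Iloria; base rate stands.
Additional duty on P-794 from Naray: +15.5% ad valorem. Applied ad valorem rate = 15.5%.
Duty = £60,922.15 × 15.5% + 365 × £1.96 = £10,158.33.
Line 4 (T-282, Eriara, 3,056 kg, £496,508.32):
Base rate for T-282 is 5.5% + £2.08/kg.
Duty = £496,508.32 × 5.5% + 3,056 × £2.08 = £33,664.44.
Total = £886.83 + £5,421.36 + £10,158.33 + £33,664.44 = £50,130.96.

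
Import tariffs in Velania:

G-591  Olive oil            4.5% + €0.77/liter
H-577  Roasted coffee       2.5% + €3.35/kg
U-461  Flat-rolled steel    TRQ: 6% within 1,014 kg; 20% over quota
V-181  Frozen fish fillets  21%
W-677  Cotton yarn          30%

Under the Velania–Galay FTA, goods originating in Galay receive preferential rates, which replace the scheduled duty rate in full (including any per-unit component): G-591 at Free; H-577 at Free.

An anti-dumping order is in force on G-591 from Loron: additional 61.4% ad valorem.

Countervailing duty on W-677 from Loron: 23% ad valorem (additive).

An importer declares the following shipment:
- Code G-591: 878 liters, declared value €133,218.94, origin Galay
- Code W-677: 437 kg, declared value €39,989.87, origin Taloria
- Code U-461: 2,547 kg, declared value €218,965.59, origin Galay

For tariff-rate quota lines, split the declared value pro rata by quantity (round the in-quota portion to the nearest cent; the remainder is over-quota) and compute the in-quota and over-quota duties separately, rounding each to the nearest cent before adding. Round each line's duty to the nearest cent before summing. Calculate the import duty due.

Line 1 (G-591, Galay, 878 liters, €133,218.94):
Base rate for G-591 is 4.5% + €0.77/liter.
Origin Galay qualifies under the Velania–Galay agreement and G-591 is covered: preferential rate Free applies instead.
The additional-duty order on G-591 targets Loron, not Galay; it does not apply.
Duty = €133,218.94 × 0% = €0.00.
Line 2 (W-677, Taloria, 437 kg, €39,989.87):
Base rate for W-677 is 30%.
The additional-duty order on W-677 targets Loron, not Taloria; it does not apply.
Duty = €39,989.87 × 30% = €11,996.96.
Line 3 (U-461, Galay, 2,547 kg, €218,965.59):
Code U-461 is under a tariff-rate quota (threshold 1,014 kg). In-quota: 1,014 kg at 6%; over-quota: 1,533 kg at 20%.
Pro-rata value split: in-quota = €218,965.59 × 1,014/2,547 = €87,173.58; over-quota = €218,965.59 − €87,173.58 = €131,792.01.
In-quota duty = €87,173.58 × 6% = €5,230.41. Over-quota duty = €131,792.01 × 20% = €26,358.40.
Line duty = €5,230.41 + €26,358.40 = €31,588.81.
Total = €0.00 + €11,996.96 + €31,588.81 = €43,585.77.

€43,585.77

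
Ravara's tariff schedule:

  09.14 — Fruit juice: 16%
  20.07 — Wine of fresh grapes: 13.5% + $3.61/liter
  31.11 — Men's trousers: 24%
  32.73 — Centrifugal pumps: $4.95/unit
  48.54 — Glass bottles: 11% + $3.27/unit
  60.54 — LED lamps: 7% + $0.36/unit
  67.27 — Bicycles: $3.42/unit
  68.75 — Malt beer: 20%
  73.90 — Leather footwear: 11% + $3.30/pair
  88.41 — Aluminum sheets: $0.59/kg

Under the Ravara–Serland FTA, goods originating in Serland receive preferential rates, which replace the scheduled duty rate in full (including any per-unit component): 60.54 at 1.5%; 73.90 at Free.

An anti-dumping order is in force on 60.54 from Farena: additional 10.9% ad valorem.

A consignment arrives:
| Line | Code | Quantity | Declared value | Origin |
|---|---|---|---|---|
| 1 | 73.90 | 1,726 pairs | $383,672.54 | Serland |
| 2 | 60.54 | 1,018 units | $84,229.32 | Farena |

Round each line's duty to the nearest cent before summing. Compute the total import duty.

Line 1 (73.90, Serland, 1,726 pairs, $383,672.54):
Base rate for 73.90 is 11% + $3.30/pair.
Origin Serland qualifies under the Ravara–Serland agreement and 73.90 is covered: preferential rate Free applies instead.
Duty = $383,672.54 × 0% = $0.00.
Line 2 (60.54, Farena, 1,018 units, $84,229.32):
Base rate for 60.54 is 7% + $0.36/unit.
60.54 has an FTA preferential rate, but origin Farena is not Serland; base rate stands.
Additional duty on 60.54 from Farena: +10.9%. Applied ad valorem rate: 7% + 10.9% = 17.9%.
Duty = $84,229.32 × 17.9% + 1,018 × $0.36 = $15,443.53.
Total = $0.00 + $15,443.53 = $15,443.53.

$15,443.53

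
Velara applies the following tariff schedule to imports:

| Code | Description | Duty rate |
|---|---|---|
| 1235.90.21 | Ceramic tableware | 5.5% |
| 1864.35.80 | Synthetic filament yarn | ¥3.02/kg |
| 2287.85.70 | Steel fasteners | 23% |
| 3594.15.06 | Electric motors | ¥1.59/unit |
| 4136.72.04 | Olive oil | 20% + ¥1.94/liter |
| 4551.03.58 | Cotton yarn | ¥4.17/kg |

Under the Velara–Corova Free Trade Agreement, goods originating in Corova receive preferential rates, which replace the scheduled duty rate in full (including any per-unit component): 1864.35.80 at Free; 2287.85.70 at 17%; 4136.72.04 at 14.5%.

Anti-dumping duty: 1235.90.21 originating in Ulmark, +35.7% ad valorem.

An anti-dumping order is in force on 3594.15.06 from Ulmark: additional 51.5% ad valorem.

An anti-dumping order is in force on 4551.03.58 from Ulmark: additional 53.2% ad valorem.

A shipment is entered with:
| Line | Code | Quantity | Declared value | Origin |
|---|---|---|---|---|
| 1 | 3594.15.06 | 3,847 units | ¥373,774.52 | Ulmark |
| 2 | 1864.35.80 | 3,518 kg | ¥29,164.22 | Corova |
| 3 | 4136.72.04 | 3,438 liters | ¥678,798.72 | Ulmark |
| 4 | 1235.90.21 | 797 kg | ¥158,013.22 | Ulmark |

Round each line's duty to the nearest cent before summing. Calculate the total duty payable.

Line 1 (3594.15.06, Ulmark, 3,847 units, ¥373,774.52):
Base rate for 3594.15.06 is ¥1.59/unit.
Additional duty on 3594.15.06 from Ulmark: +51.5% ad valorem. Applied ad valorem rate = 51.5%.
Duty = ¥373,774.52 × 51.5% + 3,847 × ¥1.59 = ¥198,610.61.
Line 2 (1864.35.80, Corova, 3,518 kg, ¥29,164.22):
Base rate for 1864.35.80 is ¥3.02/kg.
Origin Corova qualifies under the Velara–Corova agreement and 1864.35.80 is covered: preferential rate Free applies instead.
Duty = ¥29,164.22 × 0% = ¥0.00.
Line 3 (4136.72.04, Ulmark, 3,438 liters, ¥678,798.72):
Base rate for 4136.72.04 is 20% + ¥1.94/liter.
4136.72.04 has an FTA preferential rate, but origin Ulmark is not Corova; base rate stands.
Duty = ¥678,798.72 × 20% + 3,438 × ¥1.94 = ¥142,429.46.
Line 4 (1235.90.21, Ulmark, 797 kg, ¥158,013.22):
Base rate for 1235.90.21 is 5.5%.
Additional duty on 1235.90.21 from Ulmark: +35.7%. Applied ad valorem rate: 5.5% + 35.7% = 41.2%.
Duty = ¥158,013.22 × 41.2% = ¥65,101.45.
Total = ¥198,610.61 + ¥0.00 + ¥142,429.46 + ¥65,101.45 = ¥406,141.52.

¥406,141.52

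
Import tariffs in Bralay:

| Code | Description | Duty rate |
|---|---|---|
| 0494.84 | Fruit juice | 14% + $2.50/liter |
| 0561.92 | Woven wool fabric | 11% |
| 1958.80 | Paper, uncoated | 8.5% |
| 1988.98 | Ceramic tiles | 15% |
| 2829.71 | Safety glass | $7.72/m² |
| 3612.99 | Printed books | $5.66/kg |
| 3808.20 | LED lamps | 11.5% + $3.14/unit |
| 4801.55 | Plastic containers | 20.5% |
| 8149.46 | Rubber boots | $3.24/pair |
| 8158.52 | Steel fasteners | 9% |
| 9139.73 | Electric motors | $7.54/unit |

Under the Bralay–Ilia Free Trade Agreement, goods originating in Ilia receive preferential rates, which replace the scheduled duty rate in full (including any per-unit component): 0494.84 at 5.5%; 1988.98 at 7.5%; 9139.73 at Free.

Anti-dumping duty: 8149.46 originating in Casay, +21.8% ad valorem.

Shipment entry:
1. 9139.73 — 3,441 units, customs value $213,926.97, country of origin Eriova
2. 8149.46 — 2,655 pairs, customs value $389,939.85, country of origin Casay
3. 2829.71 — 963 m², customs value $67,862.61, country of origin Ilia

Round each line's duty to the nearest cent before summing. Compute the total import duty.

Line 1 (9139.73, Eriova, 3,441 units, $213,926.97):
Base rate for 9139.73 is $7.54/unit.
9139.73 has an FTA preferential rate, but origin Eriova is not Ilia; base rate stands.
Duty = 3,441 × $7.54 = $25,945.14.
Line 2 (8149.46, Casay, 2,655 pairs, $389,939.85):
Base rate for 8149.46 is $3.24/pair.
Additional duty on 8149.46 from Casay: +21.8% ad valorem. Applied ad valorem rate = 21.8%.
Duty = $389,939.85 × 21.8% + 2,655 × $3.24 = $93,609.09.
Line 3 (2829.71, Ilia, 963 m², $67,862.61):
Base rate for 2829.71 is $7.72/m².
Origin Ilia is the FTA partner but 2829.71 is not on the preference list; base rate stands.
Duty = 963 × $7.72 = $7,434.36.
Total = $25,945.14 + $93,609.09 + $7,434.36 = $126,988.59.

$126,988.59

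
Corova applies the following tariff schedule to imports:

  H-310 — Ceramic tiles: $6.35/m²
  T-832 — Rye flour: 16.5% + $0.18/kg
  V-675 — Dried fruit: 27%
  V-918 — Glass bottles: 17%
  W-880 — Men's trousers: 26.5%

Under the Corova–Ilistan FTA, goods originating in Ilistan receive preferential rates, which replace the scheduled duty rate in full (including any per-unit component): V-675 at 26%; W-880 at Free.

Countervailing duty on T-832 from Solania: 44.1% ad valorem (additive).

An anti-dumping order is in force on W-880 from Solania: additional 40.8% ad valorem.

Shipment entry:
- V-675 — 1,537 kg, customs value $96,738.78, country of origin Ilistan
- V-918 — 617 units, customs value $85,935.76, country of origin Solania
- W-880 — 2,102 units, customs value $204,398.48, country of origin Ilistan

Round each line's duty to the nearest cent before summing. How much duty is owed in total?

Line 1 (V-675, Ilistan, 1,537 kg, $96,738.78):
Base rate for V-675 is 27%.
Origin Ilistan qualifies under the Corova–Ilistan agreement and V-675 is covered: preferential rate 26% applies instead.
Duty = $96,738.78 × 26% = $25,152.08.
Line 2 (V-918, Solania, 617 units, $85,935.76):
Base rate for V-918 is 17%.
Duty = $85,935.76 × 17% = $14,609.08.
Line 3 (W-880, Ilistan, 2,102 units, $204,398.48):
Base rate for W-880 is 26.5%.
Origin Ilistan qualifies under the Corova–Ilistan agreement and W-880 is covered: preferential rate Free applies instead.
The additional-duty order on W-880 targets Solania, not Ilistan; it does not apply.
Duty = $204,398.48 × 0% = $0.00.
Total = $25,152.08 + $14,609.08 + $0.00 = $39,761.16.

$39,761.16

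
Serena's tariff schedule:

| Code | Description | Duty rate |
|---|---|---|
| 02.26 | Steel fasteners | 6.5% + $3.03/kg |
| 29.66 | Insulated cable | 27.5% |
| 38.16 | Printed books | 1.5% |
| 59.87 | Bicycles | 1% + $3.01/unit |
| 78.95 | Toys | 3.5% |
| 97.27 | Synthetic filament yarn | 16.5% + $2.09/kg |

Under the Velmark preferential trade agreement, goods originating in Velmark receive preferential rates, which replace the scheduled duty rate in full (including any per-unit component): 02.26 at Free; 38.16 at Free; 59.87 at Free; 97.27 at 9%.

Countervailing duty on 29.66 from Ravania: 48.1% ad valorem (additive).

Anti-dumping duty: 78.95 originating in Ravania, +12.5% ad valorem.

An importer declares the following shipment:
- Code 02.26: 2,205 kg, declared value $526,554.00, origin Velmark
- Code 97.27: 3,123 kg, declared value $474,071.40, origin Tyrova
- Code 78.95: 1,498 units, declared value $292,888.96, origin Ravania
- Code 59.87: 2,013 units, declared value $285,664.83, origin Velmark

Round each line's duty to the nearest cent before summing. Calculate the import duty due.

Line 1 (02.26, Velmark, 2,205 kg, $526,554.00):
Base rate for 02.26 is 6.5% + $3.03/kg.
Origin Velmark qualifies under the Serena–Velmark agreement and 02.26 is covered: preferential rate Free applies instead.
Duty = $526,554.00 × 0% = $0.00.
Line 2 (97.27, Tyrova, 3,123 kg, $474,071.40):
Base rate for 97.27 is 16.5% + $2.09/kg.
97.27 has an FTA preferential rate, but origin Tyrova is not Velmark; base rate stands.
Duty = $474,071.40 × 16.5% + 3,123 × $2.09 = $84,748.85.
Line 3 (78.95, Ravania, 1,498 units, $292,888.96):
Base rate for 78.95 is 3.5%.
Additional duty on 78.95 from Ravania: +12.5%. Applied ad valorem rate: 3.5% + 12.5% = 16%.
Duty = $292,888.96 × 16% = $46,862.23.
Line 4 (59.87, Velmark, 2,013 units, $285,664.83):
Base rate for 59.87 is 1% + $3.01/unit.
Origin Velmark qualifies under the Serena–Velmark agreement and 59.87 is covered: preferential rate Free applies instead.
Duty = $285,664.83 × 0% = $0.00.
Total = $0.00 + $84,748.85 + $46,862.23 + $0.00 = $131,611.08.

$131,611.08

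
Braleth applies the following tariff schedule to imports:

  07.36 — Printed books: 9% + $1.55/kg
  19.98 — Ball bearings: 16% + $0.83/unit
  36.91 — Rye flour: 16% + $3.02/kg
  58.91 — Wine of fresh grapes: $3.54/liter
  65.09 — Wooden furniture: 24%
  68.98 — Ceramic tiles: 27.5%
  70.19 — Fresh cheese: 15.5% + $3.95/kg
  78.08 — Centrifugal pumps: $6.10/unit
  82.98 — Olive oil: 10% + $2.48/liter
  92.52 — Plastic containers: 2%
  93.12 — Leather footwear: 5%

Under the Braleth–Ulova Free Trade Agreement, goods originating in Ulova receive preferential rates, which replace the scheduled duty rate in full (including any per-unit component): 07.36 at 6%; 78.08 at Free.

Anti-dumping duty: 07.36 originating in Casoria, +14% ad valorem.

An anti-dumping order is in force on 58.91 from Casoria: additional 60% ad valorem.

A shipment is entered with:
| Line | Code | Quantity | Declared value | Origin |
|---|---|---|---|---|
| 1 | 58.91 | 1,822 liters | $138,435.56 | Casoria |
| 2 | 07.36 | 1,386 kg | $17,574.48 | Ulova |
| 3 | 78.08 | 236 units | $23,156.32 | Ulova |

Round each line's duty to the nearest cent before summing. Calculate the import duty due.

Line 1 (58.91, Casoria, 1,822 liters, $138,435.56):
Base rate for 58.91 is $3.54/liter.
Additional duty on 58.91 from Casoria: +60% ad valorem. Applied ad valorem rate = 60%.
Duty = $138,435.56 × 60% + 1,822 × $3.54 = $89,511.22.
Line 2 (07.36, Ulova, 1,386 kg, $17,574.48):
Base rate for 07.36 is 9% + $1.55/kg.
Origin Ulova qualifies under the Braleth–Ulova agreement and 07.36 is covered: preferential rate 6% applies instead.
The additional-duty order on 07.36 targets Casoria, not Ulova; it does not apply.
Duty = $17,574.48 × 6% = $1,054.47.
Line 3 (78.08, Ulova, 236 units, $23,156.32):
Base rate for 78.08 is $6.10/unit.
Origin Ulova qualifies under the Braleth–Ulova agreement and 78.08 is covered: preferential rate Free applies instead.
Duty = $23,156.32 × 0% = $0.00.
Total = $89,511.22 + $1,054.47 + $0.00 = $90,565.69.

$90,565.69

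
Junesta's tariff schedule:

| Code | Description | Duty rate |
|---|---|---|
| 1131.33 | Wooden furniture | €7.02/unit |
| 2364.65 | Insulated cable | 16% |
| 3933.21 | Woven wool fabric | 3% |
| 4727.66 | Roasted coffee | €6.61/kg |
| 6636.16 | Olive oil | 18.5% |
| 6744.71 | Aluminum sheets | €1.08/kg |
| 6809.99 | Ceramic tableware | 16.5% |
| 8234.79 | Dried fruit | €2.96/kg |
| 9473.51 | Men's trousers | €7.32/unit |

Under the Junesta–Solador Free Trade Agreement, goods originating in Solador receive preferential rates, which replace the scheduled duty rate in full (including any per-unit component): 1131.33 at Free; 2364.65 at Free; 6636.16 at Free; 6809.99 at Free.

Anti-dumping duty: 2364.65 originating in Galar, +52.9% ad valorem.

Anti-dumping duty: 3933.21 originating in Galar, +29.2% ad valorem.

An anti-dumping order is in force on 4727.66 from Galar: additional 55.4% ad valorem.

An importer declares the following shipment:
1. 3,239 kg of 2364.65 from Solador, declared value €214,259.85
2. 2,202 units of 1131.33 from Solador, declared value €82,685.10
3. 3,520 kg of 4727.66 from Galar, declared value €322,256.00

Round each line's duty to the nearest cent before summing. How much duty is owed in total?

Line 1 (2364.65, Solador, 3,239 kg, €214,259.85):
Base rate for 2364.65 is 16%.
Origin Solador qualifies under the Junesta–Solador agreement and 2364.65 is covered: preferential rate Free applies instead.
The additional-duty order on 2364.65 targets Galar, not Solador; it does not apply.
Duty = €214,259.85 × 0% = €0.00.
Line 2 (1131.33, Solador, 2,202 units, €82,685.10):
Base rate for 1131.33 is €7.02/unit.
Origin Solador qualifies under the Junesta–Solador agreement and 1131.33 is covered: preferential rate Free applies instead.
Duty = €82,685.10 × 0% = €0.00.
Line 3 (4727.66, Galar, 3,520 kg, €322,256.00):
Base rate for 4727.66 is €6.61/kg.
Additional duty on 4727.66 from Galar: +55.4% ad valorem. Applied ad valorem rate = 55.4%.
Duty = €322,256.00 × 55.4% + 3,520 × €6.61 = €201,797.02.
Total = €0.00 + €0.00 + €201,797.02 = €201,797.02.

€201,797.02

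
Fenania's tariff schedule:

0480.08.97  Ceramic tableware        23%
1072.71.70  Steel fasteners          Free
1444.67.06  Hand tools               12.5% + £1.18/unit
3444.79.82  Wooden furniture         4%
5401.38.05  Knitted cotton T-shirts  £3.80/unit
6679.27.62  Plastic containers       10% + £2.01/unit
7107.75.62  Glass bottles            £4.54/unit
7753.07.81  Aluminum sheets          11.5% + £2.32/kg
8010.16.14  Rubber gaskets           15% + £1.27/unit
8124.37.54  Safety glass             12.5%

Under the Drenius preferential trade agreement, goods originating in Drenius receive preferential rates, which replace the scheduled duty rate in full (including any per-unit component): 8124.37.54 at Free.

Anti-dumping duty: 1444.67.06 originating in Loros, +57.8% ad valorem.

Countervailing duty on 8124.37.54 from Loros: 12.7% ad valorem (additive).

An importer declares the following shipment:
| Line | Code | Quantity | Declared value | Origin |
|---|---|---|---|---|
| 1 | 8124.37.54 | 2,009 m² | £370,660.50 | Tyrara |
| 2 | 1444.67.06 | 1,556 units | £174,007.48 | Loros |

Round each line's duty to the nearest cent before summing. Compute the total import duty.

Line 1 (8124.37.54, Tyrara, 2,009 m², £370,660.50):
Base rate for 8124.37.54 is 12.5%.
8124.37.54 has an FTA preferential rate, but origin Tyrara is not Drenius; base rate stands.
The additional-duty order on 8124.37.54 targets Loros, not Tyrara; it does not apply.
Duty = £370,660.50 × 12.5% = £46,332.56.
Line 2 (1444.67.06, Loros, 1,556 units, £174,007.48):
Base rate for 1444.67.06 is 12.5% + £1.18/unit.
Additional duty on 1444.67.06 from Loros: +57.8%. Applied ad valorem rate: 12.5% + 57.8% = 70.3%.
Duty = £174,007.48 × 70.3% + 1,556 × £1.18 = £124,163.34.
Total = £46,332.56 + £124,163.34 = £170,495.90.

£170,495.90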